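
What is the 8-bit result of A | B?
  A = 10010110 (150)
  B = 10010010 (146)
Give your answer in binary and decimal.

Apply | to each column (1 where either bit is 1):
  10010110
| 10010010
----------
  10010110

Answer: 10010110 (150)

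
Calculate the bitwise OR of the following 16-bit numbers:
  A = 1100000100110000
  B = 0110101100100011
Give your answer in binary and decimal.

Apply | to each column (1 where either bit is 1):
  1100000100110000
| 0110101100100011
------------------
  1110101100110011

Answer: 1110101100110011 (60211)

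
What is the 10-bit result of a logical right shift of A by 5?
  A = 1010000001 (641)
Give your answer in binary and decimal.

Logical shift right by 5: drop the bottom 5 bit(s), prepend 5 zero(s) on the left.
  1010000001  ->  keep [10100], discard [00001], prepend 00000
= 0000010100

Answer: 0000010100 (20)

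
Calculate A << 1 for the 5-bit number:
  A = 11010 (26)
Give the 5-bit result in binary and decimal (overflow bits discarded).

Shift left by 1: drop the top 1 bit(s), append 1 zero(s) on the right.
  11010  ->  discard [1], keep [1010], append 0
= 10100

Answer: 10100 (20)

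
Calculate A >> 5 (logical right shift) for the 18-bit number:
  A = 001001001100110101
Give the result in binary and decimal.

Logical shift right by 5: drop the bottom 5 bit(s), prepend 5 zero(s) on the left.
  001001001100110101  ->  keep [0010010011001], discard [10101], prepend 00000
= 000000010010011001

Answer: 000000010010011001 (1177)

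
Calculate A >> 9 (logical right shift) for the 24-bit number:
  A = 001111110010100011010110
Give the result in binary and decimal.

Logical shift right by 9: drop the bottom 9 bit(s), prepend 9 zero(s) on the left.
  001111110010100011010110  ->  keep [001111110010100], discard [011010110], prepend 000000000
= 000000000001111110010100

Answer: 000000000001111110010100 (8084)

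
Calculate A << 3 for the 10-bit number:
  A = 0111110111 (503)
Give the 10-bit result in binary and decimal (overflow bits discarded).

Shift left by 3: drop the top 3 bit(s), append 3 zero(s) on the right.
  0111110111  ->  discard [011], keep [1110111], append 000
= 1110111000

Answer: 1110111000 (952)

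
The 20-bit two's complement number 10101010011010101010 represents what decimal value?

MSB is 1, so the value is negative. Find the magnitude:
1. Invert bits:  01010101100101010101
2. Add 1:        01010101100101010110  = 350550
3. Apply sign:   -350550

Answer: -350550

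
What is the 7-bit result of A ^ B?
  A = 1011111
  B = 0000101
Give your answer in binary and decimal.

Apply ^ to each column (1 where bits differ):
  1011111
^ 0000101
---------
  1011010

Answer: 1011010 (90)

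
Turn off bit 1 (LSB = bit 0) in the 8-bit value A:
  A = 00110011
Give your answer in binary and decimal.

Mask = ~(1 << 1) = 11111101
Bit 1 of A is 1, so AND-ing with the mask clears it to 0.
  00110011
& 11111101
----------
  00110001

Answer: 00110001 (49)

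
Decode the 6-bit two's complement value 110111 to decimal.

MSB is 1, so the value is negative. Find the magnitude:
1. Invert bits:  001000
2. Add 1:        001001  = 9
3. Apply sign:   -9

Answer: -9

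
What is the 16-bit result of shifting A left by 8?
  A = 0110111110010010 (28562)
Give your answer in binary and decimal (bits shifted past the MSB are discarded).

Shift left by 8: drop the top 8 bit(s), append 8 zero(s) on the right.
  0110111110010010  ->  discard [01101111], keep [10010010], append 00000000
= 1001001000000000

Answer: 1001001000000000 (37376)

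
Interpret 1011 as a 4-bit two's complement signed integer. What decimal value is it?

MSB is 1, so the value is negative. Find the magnitude:
1. Invert bits:  0100
2. Add 1:        0101  = 5
3. Apply sign:   -5

Answer: -5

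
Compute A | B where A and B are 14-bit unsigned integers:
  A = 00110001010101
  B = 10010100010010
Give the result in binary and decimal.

Apply | to each column (1 where either bit is 1):
  00110001010101
| 10010100010010
----------------
  10110101010111

Answer: 10110101010111 (11607)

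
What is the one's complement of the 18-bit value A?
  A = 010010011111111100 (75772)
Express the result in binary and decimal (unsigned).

Flip each bit (0->1, 1->0):
  010010011111111100
  101101100000000011

Answer: 101101100000000011 (186371)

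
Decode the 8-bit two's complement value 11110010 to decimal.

MSB is 1, so the value is negative. Find the magnitude:
1. Invert bits:  00001101
2. Add 1:        00001110  = 14
3. Apply sign:   -14

Answer: -14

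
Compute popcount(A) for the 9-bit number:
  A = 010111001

010111001
1-bits at positions (from bit 0 = LSB): 0, 3, 4, 5, 7
Count = 5

Answer: 5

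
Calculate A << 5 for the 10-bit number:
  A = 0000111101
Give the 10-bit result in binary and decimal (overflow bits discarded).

Shift left by 5: drop the top 5 bit(s), append 5 zero(s) on the right.
  0000111101  ->  discard [00001], keep [11101], append 00000
= 1110100000

Answer: 1110100000 (928)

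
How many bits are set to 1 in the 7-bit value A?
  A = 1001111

1001111
1-bits at positions (from bit 0 = LSB): 0, 1, 2, 3, 6
Count = 5

Answer: 5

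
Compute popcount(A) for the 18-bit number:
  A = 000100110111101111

000100110111101111
1-bits at positions (from bit 0 = LSB): 0, 1, 2, 3, 5, 6, 7, 8, 10, 11, 14
Count = 11

Answer: 11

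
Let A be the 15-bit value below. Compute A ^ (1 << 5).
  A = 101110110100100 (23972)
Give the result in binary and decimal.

Mask = 1 << 5 = 000000000100000
Bit 5 of A is 1; XOR with the mask flips it to 0.
  101110110100100
^ 000000000100000
-----------------
  101110110000100

Answer: 101110110000100 (23940)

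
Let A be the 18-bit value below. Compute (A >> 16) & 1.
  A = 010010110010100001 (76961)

Bit 16 is the 17th from the right.
  010010110010100001
   ^
That bit is 1.

Answer: 1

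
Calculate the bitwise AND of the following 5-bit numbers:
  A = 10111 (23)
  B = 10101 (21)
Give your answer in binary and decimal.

Apply & to each column (1 only where both bits are 1):
  10111
& 10101
-------
  10101

Answer: 10101 (21)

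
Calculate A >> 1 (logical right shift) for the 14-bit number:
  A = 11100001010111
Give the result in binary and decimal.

Logical shift right by 1: drop the bottom 1 bit(s), prepend 1 zero(s) on the left.
  11100001010111  ->  keep [1110000101011], discard [1], prepend 0
= 01110000101011

Answer: 01110000101011 (7211)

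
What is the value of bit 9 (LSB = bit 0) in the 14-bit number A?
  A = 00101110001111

Bit 9 is the 10th from the right.
  00101110001111
      ^
That bit is 1.

Answer: 1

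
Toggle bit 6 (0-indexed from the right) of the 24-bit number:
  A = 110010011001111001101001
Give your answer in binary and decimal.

Mask = 1 << 6 = 000000000000000001000000
Bit 6 of A is 1; XOR with the mask flips it to 0.
  110010011001111001101001
^ 000000000000000001000000
--------------------------
  110010011001111000101001

Answer: 110010011001111000101001 (13213225)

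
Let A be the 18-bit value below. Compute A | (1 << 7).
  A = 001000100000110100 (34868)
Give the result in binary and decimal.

Mask = 1 << 7 = 000000000010000000
Bit 7 of A is 0, so OR-ing with the mask flips it to 1.
  001000100000110100
| 000000000010000000
--------------------
  001000100010110100

Answer: 001000100010110100 (34996)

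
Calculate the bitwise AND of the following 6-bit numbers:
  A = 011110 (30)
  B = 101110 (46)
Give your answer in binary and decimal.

Apply & to each column (1 only where both bits are 1):
  011110
& 101110
--------
  001110

Answer: 001110 (14)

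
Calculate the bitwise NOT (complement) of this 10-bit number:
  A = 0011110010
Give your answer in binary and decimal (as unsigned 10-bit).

Flip each bit (0->1, 1->0):
  0011110010
  1100001101

Answer: 1100001101 (781)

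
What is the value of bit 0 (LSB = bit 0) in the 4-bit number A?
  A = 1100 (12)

Bit 0 is the 1st from the right.
  1100
     ^
That bit is 0.

Answer: 0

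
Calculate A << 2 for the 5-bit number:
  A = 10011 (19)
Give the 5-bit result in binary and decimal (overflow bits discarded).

Shift left by 2: drop the top 2 bit(s), append 2 zero(s) on the right.
  10011  ->  discard [10], keep [011], append 00
= 01100

Answer: 01100 (12)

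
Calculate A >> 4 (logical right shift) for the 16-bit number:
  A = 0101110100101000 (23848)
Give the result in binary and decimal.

Logical shift right by 4: drop the bottom 4 bit(s), prepend 4 zero(s) on the left.
  0101110100101000  ->  keep [010111010010], discard [1000], prepend 0000
= 0000010111010010

Answer: 0000010111010010 (1490)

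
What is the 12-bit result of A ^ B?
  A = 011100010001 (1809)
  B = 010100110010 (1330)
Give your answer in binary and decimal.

Apply ^ to each column (1 where bits differ):
  011100010001
^ 010100110010
--------------
  001000100011

Answer: 001000100011 (547)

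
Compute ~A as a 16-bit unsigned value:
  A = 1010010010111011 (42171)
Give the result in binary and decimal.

Flip each bit (0->1, 1->0):
  1010010010111011
  0101101101000100

Answer: 0101101101000100 (23364)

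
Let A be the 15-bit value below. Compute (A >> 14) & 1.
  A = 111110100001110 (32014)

Bit 14 is the 15th from the right.
  111110100001110
  ^
That bit is 1.

Answer: 1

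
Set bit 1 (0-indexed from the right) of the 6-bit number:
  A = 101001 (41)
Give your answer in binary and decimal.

Mask = 1 << 1 = 000010
Bit 1 of A is 0, so OR-ing with the mask flips it to 1.
  101001
| 000010
--------
  101011

Answer: 101011 (43)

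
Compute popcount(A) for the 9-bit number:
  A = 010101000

010101000
1-bits at positions (from bit 0 = LSB): 3, 5, 7
Count = 3

Answer: 3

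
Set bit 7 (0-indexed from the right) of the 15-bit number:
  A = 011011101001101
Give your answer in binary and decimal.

Mask = 1 << 7 = 000000010000000
Bit 7 of A is 0, so OR-ing with the mask flips it to 1.
  011011101001101
| 000000010000000
-----------------
  011011111001101

Answer: 011011111001101 (14285)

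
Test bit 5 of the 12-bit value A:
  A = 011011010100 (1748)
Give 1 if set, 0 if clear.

Bit 5 is the 6th from the right.
  011011010100
        ^
That bit is 0.

Answer: 0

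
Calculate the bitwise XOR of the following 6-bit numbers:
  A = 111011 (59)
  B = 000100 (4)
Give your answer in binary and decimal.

Apply ^ to each column (1 where bits differ):
  111011
^ 000100
--------
  111111

Answer: 111111 (63)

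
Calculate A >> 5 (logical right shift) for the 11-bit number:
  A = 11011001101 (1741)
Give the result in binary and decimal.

Logical shift right by 5: drop the bottom 5 bit(s), prepend 5 zero(s) on the left.
  11011001101  ->  keep [110110], discard [01101], prepend 00000
= 00000110110

Answer: 00000110110 (54)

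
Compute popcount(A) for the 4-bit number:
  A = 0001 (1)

0001
1-bits at positions (from bit 0 = LSB): 0
Count = 1

Answer: 1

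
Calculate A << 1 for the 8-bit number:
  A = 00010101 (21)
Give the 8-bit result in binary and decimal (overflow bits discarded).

Shift left by 1: drop the top 1 bit(s), append 1 zero(s) on the right.
  00010101  ->  discard [0], keep [0010101], append 0
= 00101010

Answer: 00101010 (42)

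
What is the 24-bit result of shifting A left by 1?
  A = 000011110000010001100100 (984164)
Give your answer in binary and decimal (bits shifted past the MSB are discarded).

Shift left by 1: drop the top 1 bit(s), append 1 zero(s) on the right.
  000011110000010001100100  ->  discard [0], keep [00011110000010001100100], append 0
= 000111100000100011001000

Answer: 000111100000100011001000 (1968328)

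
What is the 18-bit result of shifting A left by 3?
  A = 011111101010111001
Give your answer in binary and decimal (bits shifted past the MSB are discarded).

Shift left by 3: drop the top 3 bit(s), append 3 zero(s) on the right.
  011111101010111001  ->  discard [011], keep [111101010111001], append 000
= 111101010111001000

Answer: 111101010111001000 (251336)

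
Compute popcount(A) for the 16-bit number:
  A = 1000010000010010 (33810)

1000010000010010
1-bits at positions (from bit 0 = LSB): 1, 4, 10, 15
Count = 4

Answer: 4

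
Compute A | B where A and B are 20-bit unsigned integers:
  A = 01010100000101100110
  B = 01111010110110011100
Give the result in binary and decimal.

Apply | to each column (1 where either bit is 1):
  01010100000101100110
| 01111010110110011100
----------------------
  01111110110111111110

Answer: 01111110110111111110 (519678)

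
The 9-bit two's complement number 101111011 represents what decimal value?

MSB is 1, so the value is negative. Find the magnitude:
1. Invert bits:  010000100
2. Add 1:        010000101  = 133
3. Apply sign:   -133

Answer: -133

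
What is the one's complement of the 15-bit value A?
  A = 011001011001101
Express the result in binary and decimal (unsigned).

Flip each bit (0->1, 1->0):
  011001011001101
  100110100110010

Answer: 100110100110010 (19762)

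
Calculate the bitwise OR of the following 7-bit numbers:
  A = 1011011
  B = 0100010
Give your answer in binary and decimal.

Apply | to each column (1 where either bit is 1):
  1011011
| 0100010
---------
  1111011

Answer: 1111011 (123)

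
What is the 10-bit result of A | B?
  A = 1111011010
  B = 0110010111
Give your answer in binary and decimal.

Apply | to each column (1 where either bit is 1):
  1111011010
| 0110010111
------------
  1111011111

Answer: 1111011111 (991)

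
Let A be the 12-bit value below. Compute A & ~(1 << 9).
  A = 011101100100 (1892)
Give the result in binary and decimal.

Mask = ~(1 << 9) = 110111111111
Bit 9 of A is 1, so AND-ing with the mask clears it to 0.
  011101100100
& 110111111111
--------------
  010101100100

Answer: 010101100100 (1380)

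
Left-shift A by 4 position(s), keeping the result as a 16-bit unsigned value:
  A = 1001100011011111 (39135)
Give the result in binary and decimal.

Shift left by 4: drop the top 4 bit(s), append 4 zero(s) on the right.
  1001100011011111  ->  discard [1001], keep [100011011111], append 0000
= 1000110111110000

Answer: 1000110111110000 (36336)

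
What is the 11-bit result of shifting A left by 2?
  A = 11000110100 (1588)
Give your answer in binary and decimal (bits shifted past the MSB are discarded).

Shift left by 2: drop the top 2 bit(s), append 2 zero(s) on the right.
  11000110100  ->  discard [11], keep [000110100], append 00
= 00011010000

Answer: 00011010000 (208)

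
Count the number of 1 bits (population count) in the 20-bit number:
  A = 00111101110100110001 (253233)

00111101110100110001
1-bits at positions (from bit 0 = LSB): 0, 4, 5, 8, 10, 11, 12, 14, 15, 16, 17
Count = 11

Answer: 11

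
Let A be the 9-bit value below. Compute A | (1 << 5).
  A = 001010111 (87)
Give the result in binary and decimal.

Mask = 1 << 5 = 000100000
Bit 5 of A is 0, so OR-ing with the mask flips it to 1.
  001010111
| 000100000
-----------
  001110111

Answer: 001110111 (119)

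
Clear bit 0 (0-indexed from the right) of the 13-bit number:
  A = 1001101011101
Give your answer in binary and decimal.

Mask = ~(1 << 0) = 1111111111110
Bit 0 of A is 1, so AND-ing with the mask clears it to 0.
  1001101011101
& 1111111111110
---------------
  1001101011100

Answer: 1001101011100 (4956)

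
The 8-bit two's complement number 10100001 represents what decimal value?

MSB is 1, so the value is negative. Find the magnitude:
1. Invert bits:  01011110
2. Add 1:        01011111  = 95
3. Apply sign:   -95

Answer: -95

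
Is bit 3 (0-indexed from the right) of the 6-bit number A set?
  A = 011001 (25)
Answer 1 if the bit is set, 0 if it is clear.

Bit 3 is the 4th from the right.
  011001
    ^
That bit is 1.

Answer: 1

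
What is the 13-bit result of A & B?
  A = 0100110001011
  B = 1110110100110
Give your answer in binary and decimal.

Apply & to each column (1 only where both bits are 1):
  0100110001011
& 1110110100110
---------------
  0100110000010

Answer: 0100110000010 (2434)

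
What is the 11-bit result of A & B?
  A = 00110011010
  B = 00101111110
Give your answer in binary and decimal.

Apply & to each column (1 only where both bits are 1):
  00110011010
& 00101111110
-------------
  00100011010

Answer: 00100011010 (282)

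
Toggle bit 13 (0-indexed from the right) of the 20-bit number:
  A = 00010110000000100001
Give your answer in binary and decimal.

Mask = 1 << 13 = 00000010000000000000
Bit 13 of A is 1; XOR with the mask flips it to 0.
  00010110000000100001
^ 00000010000000000000
----------------------
  00010100000000100001

Answer: 00010100000000100001 (81953)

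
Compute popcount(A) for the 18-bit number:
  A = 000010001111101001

000010001111101001
1-bits at positions (from bit 0 = LSB): 0, 3, 5, 6, 7, 8, 9, 13
Count = 8

Answer: 8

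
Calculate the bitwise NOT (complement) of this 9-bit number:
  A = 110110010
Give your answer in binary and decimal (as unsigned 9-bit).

Flip each bit (0->1, 1->0):
  110110010
  001001101

Answer: 001001101 (77)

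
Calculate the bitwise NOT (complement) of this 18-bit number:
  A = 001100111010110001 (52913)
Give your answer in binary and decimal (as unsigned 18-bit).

Flip each bit (0->1, 1->0):
  001100111010110001
  110011000101001110

Answer: 110011000101001110 (209230)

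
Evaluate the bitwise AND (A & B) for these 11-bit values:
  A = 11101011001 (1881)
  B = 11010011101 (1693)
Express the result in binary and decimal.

Apply & to each column (1 only where both bits are 1):
  11101011001
& 11010011101
-------------
  11000011001

Answer: 11000011001 (1561)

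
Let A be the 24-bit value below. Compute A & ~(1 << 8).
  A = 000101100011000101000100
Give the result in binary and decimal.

Mask = ~(1 << 8) = 111111111111111011111111
Bit 8 of A is 1, so AND-ing with the mask clears it to 0.
  000101100011000101000100
& 111111111111111011111111
--------------------------
  000101100011000001000100

Answer: 000101100011000001000100 (1454148)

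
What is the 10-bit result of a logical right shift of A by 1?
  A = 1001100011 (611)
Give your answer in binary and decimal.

Logical shift right by 1: drop the bottom 1 bit(s), prepend 1 zero(s) on the left.
  1001100011  ->  keep [100110001], discard [1], prepend 0
= 0100110001

Answer: 0100110001 (305)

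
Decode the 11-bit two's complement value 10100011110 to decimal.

MSB is 1, so the value is negative. Find the magnitude:
1. Invert bits:  01011100001
2. Add 1:        01011100010  = 738
3. Apply sign:   -738

Answer: -738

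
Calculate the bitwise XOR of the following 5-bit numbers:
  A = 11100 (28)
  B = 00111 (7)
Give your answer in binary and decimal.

Apply ^ to each column (1 where bits differ):
  11100
^ 00111
-------
  11011

Answer: 11011 (27)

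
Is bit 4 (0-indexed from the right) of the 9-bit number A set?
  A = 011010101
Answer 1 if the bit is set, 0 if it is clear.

Bit 4 is the 5th from the right.
  011010101
      ^
That bit is 1.

Answer: 1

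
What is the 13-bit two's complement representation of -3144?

1. Binary of +3144:  0110001001000
2. Invert bits:     1001110110111
3. Add 1:           1001110111000

Answer: 1001110111000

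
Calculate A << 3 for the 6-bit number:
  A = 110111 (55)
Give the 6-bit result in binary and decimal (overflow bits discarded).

Shift left by 3: drop the top 3 bit(s), append 3 zero(s) on the right.
  110111  ->  discard [110], keep [111], append 000
= 111000

Answer: 111000 (56)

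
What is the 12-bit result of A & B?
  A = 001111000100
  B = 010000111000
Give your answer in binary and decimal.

Apply & to each column (1 only where both bits are 1):
  001111000100
& 010000111000
--------------
  000000000000

Answer: 000000000000 (0)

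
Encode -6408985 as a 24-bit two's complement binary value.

1. Binary of +6408985:  011000011100101100011001
2. Invert bits:     100111100011010011100110
3. Add 1:           100111100011010011100111

Answer: 100111100011010011100111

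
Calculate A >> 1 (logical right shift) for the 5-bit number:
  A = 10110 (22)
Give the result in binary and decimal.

Logical shift right by 1: drop the bottom 1 bit(s), prepend 1 zero(s) on the left.
  10110  ->  keep [1011], discard [0], prepend 0
= 01011

Answer: 01011 (11)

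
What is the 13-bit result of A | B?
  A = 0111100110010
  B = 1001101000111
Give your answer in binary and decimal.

Apply | to each column (1 where either bit is 1):
  0111100110010
| 1001101000111
---------------
  1111101110111

Answer: 1111101110111 (8055)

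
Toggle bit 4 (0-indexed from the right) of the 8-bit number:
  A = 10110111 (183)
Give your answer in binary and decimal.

Mask = 1 << 4 = 00010000
Bit 4 of A is 1; XOR with the mask flips it to 0.
  10110111
^ 00010000
----------
  10100111

Answer: 10100111 (167)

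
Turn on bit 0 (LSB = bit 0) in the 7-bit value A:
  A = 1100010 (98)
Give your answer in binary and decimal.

Mask = 1 << 0 = 0000001
Bit 0 of A is 0, so OR-ing with the mask flips it to 1.
  1100010
| 0000001
---------
  1100011

Answer: 1100011 (99)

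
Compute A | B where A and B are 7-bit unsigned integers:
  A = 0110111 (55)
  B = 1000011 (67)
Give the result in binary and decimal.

Apply | to each column (1 where either bit is 1):
  0110111
| 1000011
---------
  1110111

Answer: 1110111 (119)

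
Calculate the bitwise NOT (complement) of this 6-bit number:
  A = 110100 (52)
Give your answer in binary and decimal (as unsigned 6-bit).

Flip each bit (0->1, 1->0):
  110100
  001011

Answer: 001011 (11)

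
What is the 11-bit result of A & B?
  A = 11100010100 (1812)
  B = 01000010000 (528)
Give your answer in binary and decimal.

Apply & to each column (1 only where both bits are 1):
  11100010100
& 01000010000
-------------
  01000010000

Answer: 01000010000 (528)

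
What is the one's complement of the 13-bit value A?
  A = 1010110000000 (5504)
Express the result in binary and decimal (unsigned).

Flip each bit (0->1, 1->0):
  1010110000000
  0101001111111

Answer: 0101001111111 (2687)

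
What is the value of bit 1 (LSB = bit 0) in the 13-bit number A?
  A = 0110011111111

Bit 1 is the 2nd from the right.
  0110011111111
             ^
That bit is 1.

Answer: 1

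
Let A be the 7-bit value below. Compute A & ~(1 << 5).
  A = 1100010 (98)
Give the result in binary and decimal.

Mask = ~(1 << 5) = 1011111
Bit 5 of A is 1, so AND-ing with the mask clears it to 0.
  1100010
& 1011111
---------
  1000010

Answer: 1000010 (66)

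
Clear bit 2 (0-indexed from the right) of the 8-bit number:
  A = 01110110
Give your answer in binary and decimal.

Mask = ~(1 << 2) = 11111011
Bit 2 of A is 1, so AND-ing with the mask clears it to 0.
  01110110
& 11111011
----------
  01110010

Answer: 01110010 (114)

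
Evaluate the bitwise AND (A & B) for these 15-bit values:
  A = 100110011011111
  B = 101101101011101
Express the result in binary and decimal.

Apply & to each column (1 only where both bits are 1):
  100110011011111
& 101101101011101
-----------------
  100100001011101

Answer: 100100001011101 (18525)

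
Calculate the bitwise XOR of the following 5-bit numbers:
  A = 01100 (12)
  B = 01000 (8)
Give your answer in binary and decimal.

Apply ^ to each column (1 where bits differ):
  01100
^ 01000
-------
  00100

Answer: 00100 (4)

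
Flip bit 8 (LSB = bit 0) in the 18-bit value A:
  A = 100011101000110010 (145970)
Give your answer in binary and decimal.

Mask = 1 << 8 = 000000000100000000
Bit 8 of A is 0; XOR with the mask flips it to 1.
  100011101000110010
^ 000000000100000000
--------------------
  100011101100110010

Answer: 100011101100110010 (146226)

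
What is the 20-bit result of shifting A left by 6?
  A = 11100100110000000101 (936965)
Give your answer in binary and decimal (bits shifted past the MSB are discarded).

Shift left by 6: drop the top 6 bit(s), append 6 zero(s) on the right.
  11100100110000000101  ->  discard [111001], keep [00110000000101], append 000000
= 00110000000101000000

Answer: 00110000000101000000 (196928)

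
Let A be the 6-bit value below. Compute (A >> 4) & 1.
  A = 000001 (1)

Bit 4 is the 5th from the right.
  000001
   ^
That bit is 0.

Answer: 0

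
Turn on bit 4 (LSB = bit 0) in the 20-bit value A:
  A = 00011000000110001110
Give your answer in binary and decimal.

Mask = 1 << 4 = 00000000000000010000
Bit 4 of A is 0, so OR-ing with the mask flips it to 1.
  00011000000110001110
| 00000000000000010000
----------------------
  00011000000110011110

Answer: 00011000000110011110 (98718)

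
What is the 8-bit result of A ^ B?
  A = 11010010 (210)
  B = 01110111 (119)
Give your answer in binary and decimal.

Apply ^ to each column (1 where bits differ):
  11010010
^ 01110111
----------
  10100101

Answer: 10100101 (165)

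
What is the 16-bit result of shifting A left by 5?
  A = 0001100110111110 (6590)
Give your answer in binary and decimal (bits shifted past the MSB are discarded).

Shift left by 5: drop the top 5 bit(s), append 5 zero(s) on the right.
  0001100110111110  ->  discard [00011], keep [00110111110], append 00000
= 0011011111000000

Answer: 0011011111000000 (14272)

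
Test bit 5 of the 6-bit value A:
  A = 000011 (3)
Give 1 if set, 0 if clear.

Bit 5 is the 6th from the right.
  000011
  ^
That bit is 0.

Answer: 0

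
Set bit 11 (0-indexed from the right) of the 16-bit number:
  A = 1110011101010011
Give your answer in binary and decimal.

Mask = 1 << 11 = 0000100000000000
Bit 11 of A is 0, so OR-ing with the mask flips it to 1.
  1110011101010011
| 0000100000000000
------------------
  1110111101010011

Answer: 1110111101010011 (61267)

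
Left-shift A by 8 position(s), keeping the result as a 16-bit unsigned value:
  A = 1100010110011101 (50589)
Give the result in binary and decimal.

Shift left by 8: drop the top 8 bit(s), append 8 zero(s) on the right.
  1100010110011101  ->  discard [11000101], keep [10011101], append 00000000
= 1001110100000000

Answer: 1001110100000000 (40192)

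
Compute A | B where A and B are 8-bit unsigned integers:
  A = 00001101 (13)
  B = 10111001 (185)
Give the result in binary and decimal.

Apply | to each column (1 where either bit is 1):
  00001101
| 10111001
----------
  10111101

Answer: 10111101 (189)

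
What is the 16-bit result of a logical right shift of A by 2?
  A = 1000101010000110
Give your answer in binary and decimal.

Logical shift right by 2: drop the bottom 2 bit(s), prepend 2 zero(s) on the left.
  1000101010000110  ->  keep [10001010100001], discard [10], prepend 00
= 0010001010100001

Answer: 0010001010100001 (8865)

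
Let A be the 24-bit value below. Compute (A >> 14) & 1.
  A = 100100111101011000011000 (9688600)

Bit 14 is the 15th from the right.
  100100111101011000011000
           ^
That bit is 1.

Answer: 1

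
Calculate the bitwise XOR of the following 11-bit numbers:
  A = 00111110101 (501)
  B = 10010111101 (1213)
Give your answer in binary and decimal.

Apply ^ to each column (1 where bits differ):
  00111110101
^ 10010111101
-------------
  10101001000

Answer: 10101001000 (1352)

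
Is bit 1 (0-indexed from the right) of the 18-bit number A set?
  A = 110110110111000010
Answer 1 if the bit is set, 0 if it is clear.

Bit 1 is the 2nd from the right.
  110110110111000010
                  ^
That bit is 1.

Answer: 1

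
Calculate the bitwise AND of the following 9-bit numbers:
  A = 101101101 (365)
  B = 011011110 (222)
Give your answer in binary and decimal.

Apply & to each column (1 only where both bits are 1):
  101101101
& 011011110
-----------
  001001100

Answer: 001001100 (76)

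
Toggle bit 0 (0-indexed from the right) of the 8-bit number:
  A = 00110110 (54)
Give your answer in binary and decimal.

Mask = 1 << 0 = 00000001
Bit 0 of A is 0; XOR with the mask flips it to 1.
  00110110
^ 00000001
----------
  00110111

Answer: 00110111 (55)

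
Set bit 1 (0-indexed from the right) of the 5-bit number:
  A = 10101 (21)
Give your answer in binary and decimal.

Mask = 1 << 1 = 00010
Bit 1 of A is 0, so OR-ing with the mask flips it to 1.
  10101
| 00010
-------
  10111

Answer: 10111 (23)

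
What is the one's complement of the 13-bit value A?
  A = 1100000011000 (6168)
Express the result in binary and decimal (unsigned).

Flip each bit (0->1, 1->0):
  1100000011000
  0011111100111

Answer: 0011111100111 (2023)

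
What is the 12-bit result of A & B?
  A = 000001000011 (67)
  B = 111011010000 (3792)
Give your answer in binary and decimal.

Apply & to each column (1 only where both bits are 1):
  000001000011
& 111011010000
--------------
  000001000000

Answer: 000001000000 (64)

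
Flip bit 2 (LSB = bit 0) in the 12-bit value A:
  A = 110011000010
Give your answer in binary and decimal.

Mask = 1 << 2 = 000000000100
Bit 2 of A is 0; XOR with the mask flips it to 1.
  110011000010
^ 000000000100
--------------
  110011000110

Answer: 110011000110 (3270)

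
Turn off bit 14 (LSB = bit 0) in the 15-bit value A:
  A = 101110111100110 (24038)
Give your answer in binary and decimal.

Mask = ~(1 << 14) = 011111111111111
Bit 14 of A is 1, so AND-ing with the mask clears it to 0.
  101110111100110
& 011111111111111
-----------------
  001110111100110

Answer: 001110111100110 (7654)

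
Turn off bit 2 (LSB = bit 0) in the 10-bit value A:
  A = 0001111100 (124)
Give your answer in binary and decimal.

Mask = ~(1 << 2) = 1111111011
Bit 2 of A is 1, so AND-ing with the mask clears it to 0.
  0001111100
& 1111111011
------------
  0001111000

Answer: 0001111000 (120)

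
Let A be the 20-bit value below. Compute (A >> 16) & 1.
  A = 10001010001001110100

Bit 16 is the 17th from the right.
  10001010001001110100
     ^
That bit is 0.

Answer: 0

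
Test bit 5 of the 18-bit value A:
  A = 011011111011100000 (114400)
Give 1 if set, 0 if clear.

Bit 5 is the 6th from the right.
  011011111011100000
              ^
That bit is 1.

Answer: 1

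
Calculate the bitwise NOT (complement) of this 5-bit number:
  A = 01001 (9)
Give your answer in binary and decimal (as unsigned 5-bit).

Flip each bit (0->1, 1->0):
  01001
  10110

Answer: 10110 (22)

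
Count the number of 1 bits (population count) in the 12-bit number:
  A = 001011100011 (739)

001011100011
1-bits at positions (from bit 0 = LSB): 0, 1, 5, 6, 7, 9
Count = 6

Answer: 6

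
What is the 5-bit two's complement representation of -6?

1. Binary of +6:  00110
2. Invert bits:     11001
3. Add 1:           11010

Answer: 11010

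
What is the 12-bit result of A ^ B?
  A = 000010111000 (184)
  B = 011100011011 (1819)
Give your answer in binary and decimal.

Apply ^ to each column (1 where bits differ):
  000010111000
^ 011100011011
--------------
  011110100011

Answer: 011110100011 (1955)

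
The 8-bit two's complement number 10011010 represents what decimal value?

MSB is 1, so the value is negative. Find the magnitude:
1. Invert bits:  01100101
2. Add 1:        01100110  = 102
3. Apply sign:   -102

Answer: -102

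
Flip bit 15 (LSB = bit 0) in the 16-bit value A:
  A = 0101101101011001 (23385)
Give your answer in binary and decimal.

Mask = 1 << 15 = 1000000000000000
Bit 15 of A is 0; XOR with the mask flips it to 1.
  0101101101011001
^ 1000000000000000
------------------
  1101101101011001

Answer: 1101101101011001 (56153)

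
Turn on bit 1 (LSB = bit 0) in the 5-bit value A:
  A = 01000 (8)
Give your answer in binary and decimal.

Mask = 1 << 1 = 00010
Bit 1 of A is 0, so OR-ing with the mask flips it to 1.
  01000
| 00010
-------
  01010

Answer: 01010 (10)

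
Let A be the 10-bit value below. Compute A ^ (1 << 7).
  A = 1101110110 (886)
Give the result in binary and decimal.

Mask = 1 << 7 = 0010000000
Bit 7 of A is 0; XOR with the mask flips it to 1.
  1101110110
^ 0010000000
------------
  1111110110

Answer: 1111110110 (1014)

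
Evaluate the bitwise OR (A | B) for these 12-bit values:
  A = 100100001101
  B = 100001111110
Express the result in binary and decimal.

Apply | to each column (1 where either bit is 1):
  100100001101
| 100001111110
--------------
  100101111111

Answer: 100101111111 (2431)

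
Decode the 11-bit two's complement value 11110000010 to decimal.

MSB is 1, so the value is negative. Find the magnitude:
1. Invert bits:  00001111101
2. Add 1:        00001111110  = 126
3. Apply sign:   -126

Answer: -126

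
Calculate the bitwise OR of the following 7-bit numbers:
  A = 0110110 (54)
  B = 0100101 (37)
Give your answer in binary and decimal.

Apply | to each column (1 where either bit is 1):
  0110110
| 0100101
---------
  0110111

Answer: 0110111 (55)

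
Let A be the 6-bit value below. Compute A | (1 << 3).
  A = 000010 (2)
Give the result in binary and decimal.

Mask = 1 << 3 = 001000
Bit 3 of A is 0, so OR-ing with the mask flips it to 1.
  000010
| 001000
--------
  001010

Answer: 001010 (10)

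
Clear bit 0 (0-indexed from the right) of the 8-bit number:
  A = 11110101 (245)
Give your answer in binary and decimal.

Mask = ~(1 << 0) = 11111110
Bit 0 of A is 1, so AND-ing with the mask clears it to 0.
  11110101
& 11111110
----------
  11110100

Answer: 11110100 (244)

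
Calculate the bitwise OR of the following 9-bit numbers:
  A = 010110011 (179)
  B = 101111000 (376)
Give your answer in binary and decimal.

Apply | to each column (1 where either bit is 1):
  010110011
| 101111000
-----------
  111111011

Answer: 111111011 (507)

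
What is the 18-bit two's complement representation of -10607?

1. Binary of +10607:  000010100101101111
2. Invert bits:     111101011010010000
3. Add 1:           111101011010010001

Answer: 111101011010010001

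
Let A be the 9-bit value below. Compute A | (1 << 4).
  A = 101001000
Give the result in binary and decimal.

Mask = 1 << 4 = 000010000
Bit 4 of A is 0, so OR-ing with the mask flips it to 1.
  101001000
| 000010000
-----------
  101011000

Answer: 101011000 (344)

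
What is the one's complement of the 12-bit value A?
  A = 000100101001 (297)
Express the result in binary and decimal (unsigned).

Flip each bit (0->1, 1->0):
  000100101001
  111011010110

Answer: 111011010110 (3798)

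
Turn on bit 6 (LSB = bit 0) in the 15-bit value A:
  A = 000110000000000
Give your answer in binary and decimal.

Mask = 1 << 6 = 000000001000000
Bit 6 of A is 0, so OR-ing with the mask flips it to 1.
  000110000000000
| 000000001000000
-----------------
  000110001000000

Answer: 000110001000000 (3136)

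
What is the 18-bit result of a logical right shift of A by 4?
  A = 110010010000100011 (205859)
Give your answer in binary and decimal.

Logical shift right by 4: drop the bottom 4 bit(s), prepend 4 zero(s) on the left.
  110010010000100011  ->  keep [11001001000010], discard [0011], prepend 0000
= 000011001001000010

Answer: 000011001001000010 (12866)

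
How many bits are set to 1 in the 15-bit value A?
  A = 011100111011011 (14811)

011100111011011
1-bits at positions (from bit 0 = LSB): 0, 1, 3, 4, 6, 7, 8, 11, 12, 13
Count = 10

Answer: 10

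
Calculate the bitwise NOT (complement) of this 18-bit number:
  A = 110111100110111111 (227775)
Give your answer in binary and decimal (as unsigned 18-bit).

Flip each bit (0->1, 1->0):
  110111100110111111
  001000011001000000

Answer: 001000011001000000 (34368)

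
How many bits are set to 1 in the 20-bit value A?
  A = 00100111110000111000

00100111110000111000
1-bits at positions (from bit 0 = LSB): 3, 4, 5, 10, 11, 12, 13, 14, 17
Count = 9

Answer: 9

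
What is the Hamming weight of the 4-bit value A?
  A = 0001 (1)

0001
1-bits at positions (from bit 0 = LSB): 0
Count = 1

Answer: 1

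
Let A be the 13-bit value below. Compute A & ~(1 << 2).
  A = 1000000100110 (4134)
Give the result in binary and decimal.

Mask = ~(1 << 2) = 1111111111011
Bit 2 of A is 1, so AND-ing with the mask clears it to 0.
  1000000100110
& 1111111111011
---------------
  1000000100010

Answer: 1000000100010 (4130)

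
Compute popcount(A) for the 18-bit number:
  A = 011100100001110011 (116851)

011100100001110011
1-bits at positions (from bit 0 = LSB): 0, 1, 4, 5, 6, 11, 14, 15, 16
Count = 9

Answer: 9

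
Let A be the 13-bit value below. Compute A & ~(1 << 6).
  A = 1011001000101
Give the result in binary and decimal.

Mask = ~(1 << 6) = 1111110111111
Bit 6 of A is 1, so AND-ing with the mask clears it to 0.
  1011001000101
& 1111110111111
---------------
  1011000000101

Answer: 1011000000101 (5637)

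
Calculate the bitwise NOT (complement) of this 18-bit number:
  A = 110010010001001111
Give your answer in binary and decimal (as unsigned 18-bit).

Flip each bit (0->1, 1->0):
  110010010001001111
  001101101110110000

Answer: 001101101110110000 (56240)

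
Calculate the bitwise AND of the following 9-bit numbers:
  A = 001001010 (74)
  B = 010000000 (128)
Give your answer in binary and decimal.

Apply & to each column (1 only where both bits are 1):
  001001010
& 010000000
-----------
  000000000

Answer: 000000000 (0)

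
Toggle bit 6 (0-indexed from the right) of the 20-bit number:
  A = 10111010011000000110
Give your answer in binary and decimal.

Mask = 1 << 6 = 00000000000001000000
Bit 6 of A is 0; XOR with the mask flips it to 1.
  10111010011000000110
^ 00000000000001000000
----------------------
  10111010011001000110

Answer: 10111010011001000110 (763462)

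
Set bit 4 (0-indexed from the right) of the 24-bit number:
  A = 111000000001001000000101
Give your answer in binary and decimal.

Mask = 1 << 4 = 000000000000000000010000
Bit 4 of A is 0, so OR-ing with the mask flips it to 1.
  111000000001001000000101
| 000000000000000000010000
--------------------------
  111000000001001000010101

Answer: 111000000001001000010101 (14684693)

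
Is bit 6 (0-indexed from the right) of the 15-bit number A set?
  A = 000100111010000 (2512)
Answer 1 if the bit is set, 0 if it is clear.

Bit 6 is the 7th from the right.
  000100111010000
          ^
That bit is 1.

Answer: 1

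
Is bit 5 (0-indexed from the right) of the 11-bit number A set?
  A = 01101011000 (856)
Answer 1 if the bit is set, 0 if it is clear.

Bit 5 is the 6th from the right.
  01101011000
       ^
That bit is 0.

Answer: 0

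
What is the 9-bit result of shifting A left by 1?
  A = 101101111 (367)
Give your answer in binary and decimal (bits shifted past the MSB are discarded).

Shift left by 1: drop the top 1 bit(s), append 1 zero(s) on the right.
  101101111  ->  discard [1], keep [01101111], append 0
= 011011110

Answer: 011011110 (222)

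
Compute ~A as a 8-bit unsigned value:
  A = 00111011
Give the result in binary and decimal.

Flip each bit (0->1, 1->0):
  00111011
  11000100

Answer: 11000100 (196)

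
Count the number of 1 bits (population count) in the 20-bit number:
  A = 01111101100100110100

01111101100100110100
1-bits at positions (from bit 0 = LSB): 2, 4, 5, 8, 11, 12, 14, 15, 16, 17, 18
Count = 11

Answer: 11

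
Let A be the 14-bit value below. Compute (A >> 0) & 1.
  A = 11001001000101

Bit 0 is the 1st from the right.
  11001001000101
               ^
That bit is 1.

Answer: 1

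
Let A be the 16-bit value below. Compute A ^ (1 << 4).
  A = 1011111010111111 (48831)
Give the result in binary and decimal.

Mask = 1 << 4 = 0000000000010000
Bit 4 of A is 1; XOR with the mask flips it to 0.
  1011111010111111
^ 0000000000010000
------------------
  1011111010101111

Answer: 1011111010101111 (48815)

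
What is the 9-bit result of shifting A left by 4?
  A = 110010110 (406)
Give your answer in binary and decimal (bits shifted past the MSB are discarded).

Shift left by 4: drop the top 4 bit(s), append 4 zero(s) on the right.
  110010110  ->  discard [1100], keep [10110], append 0000
= 101100000

Answer: 101100000 (352)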